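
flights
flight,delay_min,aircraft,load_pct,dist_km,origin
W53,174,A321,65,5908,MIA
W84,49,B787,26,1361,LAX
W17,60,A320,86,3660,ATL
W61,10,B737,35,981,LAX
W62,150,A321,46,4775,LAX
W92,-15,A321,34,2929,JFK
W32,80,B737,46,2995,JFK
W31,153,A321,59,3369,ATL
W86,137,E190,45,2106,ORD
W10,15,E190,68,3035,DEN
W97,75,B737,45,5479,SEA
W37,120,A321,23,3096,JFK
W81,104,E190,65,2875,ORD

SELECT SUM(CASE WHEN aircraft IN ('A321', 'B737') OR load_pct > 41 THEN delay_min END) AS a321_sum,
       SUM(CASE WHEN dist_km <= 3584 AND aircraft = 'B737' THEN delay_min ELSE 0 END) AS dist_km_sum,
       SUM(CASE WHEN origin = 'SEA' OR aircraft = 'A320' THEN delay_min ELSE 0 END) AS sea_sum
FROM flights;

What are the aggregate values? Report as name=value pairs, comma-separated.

[a321_sum: aircraft IN ('A321', 'B737') OR load_pct > 41]
flight=W53: ✓ → 174
flight=W84: ✗
flight=W17: ✓ → 60
flight=W61: ✓ → 10
flight=W62: ✓ → 150
flight=W92: ✓ → -15
flight=W32: ✓ → 80
flight=W31: ✓ → 153
flight=W86: ✓ → 137
flight=W10: ✓ → 15
flight=W97: ✓ → 75
flight=W37: ✓ → 120
flight=W81: ✓ → 104
a321_sum = 174 + 60 + 10 + 150 + -15 + 80 + 153 + 137 + 15 + 75 + 120 + 104 = 1063
—
[dist_km_sum: dist_km <= 3584 AND aircraft = 'B737']
flight=W53: ✗
flight=W84: ✗
flight=W17: ✗
flight=W61: ✓ → 10
flight=W62: ✗
flight=W92: ✗
flight=W32: ✓ → 80
flight=W31: ✗
flight=W86: ✗
flight=W10: ✗
flight=W97: ✗
flight=W37: ✗
flight=W81: ✗
dist_km_sum = 10 + 80 = 90
—
[sea_sum: origin = 'SEA' OR aircraft = 'A320']
flight=W53: ✗
flight=W84: ✗
flight=W17: ✓ → 60
flight=W61: ✗
flight=W62: ✗
flight=W92: ✗
flight=W32: ✗
flight=W31: ✗
flight=W86: ✗
flight=W10: ✗
flight=W97: ✓ → 75
flight=W37: ✗
flight=W81: ✗
sea_sum = 60 + 75 = 135

a321_sum=1063, dist_km_sum=90, sea_sum=135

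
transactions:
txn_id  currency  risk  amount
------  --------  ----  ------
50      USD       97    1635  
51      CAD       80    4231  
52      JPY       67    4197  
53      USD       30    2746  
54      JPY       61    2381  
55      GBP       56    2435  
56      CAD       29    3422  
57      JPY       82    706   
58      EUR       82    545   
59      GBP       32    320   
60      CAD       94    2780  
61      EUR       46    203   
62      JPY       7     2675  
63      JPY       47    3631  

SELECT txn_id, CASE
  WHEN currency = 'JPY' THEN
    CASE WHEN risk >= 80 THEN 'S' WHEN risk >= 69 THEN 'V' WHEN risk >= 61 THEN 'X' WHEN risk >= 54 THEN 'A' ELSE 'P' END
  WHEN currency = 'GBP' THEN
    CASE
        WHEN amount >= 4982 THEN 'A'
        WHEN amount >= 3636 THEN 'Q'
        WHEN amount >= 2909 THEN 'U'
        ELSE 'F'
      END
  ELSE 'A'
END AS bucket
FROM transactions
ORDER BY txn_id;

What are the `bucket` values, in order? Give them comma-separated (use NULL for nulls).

A, A, X, A, X, F, A, S, A, F, A, A, P, P

txn_id=50: currency='USD' → outer ELSE → A
txn_id=51: currency='CAD' → outer ELSE → A
txn_id=52: currency='JPY' → inner[risk >= 61] → X
txn_id=53: currency='USD' → outer ELSE → A
txn_id=54: currency='JPY' → inner[risk >= 61] → X
txn_id=55: currency='GBP' → inner[ELSE] → F
txn_id=56: currency='CAD' → outer ELSE → A
txn_id=57: currency='JPY' → inner[risk >= 80] → S
txn_id=58: currency='EUR' → outer ELSE → A
txn_id=59: currency='GBP' → inner[ELSE] → F
txn_id=60: currency='CAD' → outer ELSE → A
txn_id=61: currency='EUR' → outer ELSE → A
txn_id=62: currency='JPY' → inner[ELSE] → P
txn_id=63: currency='JPY' → inner[ELSE] → P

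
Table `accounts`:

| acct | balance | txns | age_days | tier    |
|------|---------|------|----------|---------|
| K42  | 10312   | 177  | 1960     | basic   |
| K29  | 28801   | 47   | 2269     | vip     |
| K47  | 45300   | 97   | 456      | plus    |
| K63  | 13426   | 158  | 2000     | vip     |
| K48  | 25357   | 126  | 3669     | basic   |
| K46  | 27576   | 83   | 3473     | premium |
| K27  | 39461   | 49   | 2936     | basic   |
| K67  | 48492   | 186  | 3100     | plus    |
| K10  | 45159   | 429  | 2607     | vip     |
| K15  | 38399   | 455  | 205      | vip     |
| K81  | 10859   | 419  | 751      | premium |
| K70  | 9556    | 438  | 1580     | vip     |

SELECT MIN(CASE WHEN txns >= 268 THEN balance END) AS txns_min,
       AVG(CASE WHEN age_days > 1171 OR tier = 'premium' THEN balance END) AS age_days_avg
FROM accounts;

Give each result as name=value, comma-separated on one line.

txns_min=9556, age_days_avg=25899.9

[txns_min: txns >= 268]
acct=K42: ✗
acct=K29: ✗
acct=K47: ✗
acct=K63: ✗
acct=K48: ✗
acct=K46: ✗
acct=K27: ✗
acct=K67: ✗
acct=K10: ✓ → 45159
acct=K15: ✓ → 38399
acct=K81: ✓ → 10859
acct=K70: ✓ → 9556
txns_min = MIN(45159, 38399, 10859, 9556) = 9556
—
[age_days_avg: age_days > 1171 OR tier = 'premium']
acct=K42: ✓ → 10312
acct=K29: ✓ → 28801
acct=K47: ✗
acct=K63: ✓ → 13426
acct=K48: ✓ → 25357
acct=K46: ✓ → 27576
acct=K27: ✓ → 39461
acct=K67: ✓ → 48492
acct=K10: ✓ → 45159
acct=K15: ✗
acct=K81: ✓ → 10859
acct=K70: ✓ → 9556
age_days_avg = (10312 + 28801 + 13426 + 25357 + 27576 + 39461 + 48492 + 45159 + 10859 + 9556) / 10 = 25899.9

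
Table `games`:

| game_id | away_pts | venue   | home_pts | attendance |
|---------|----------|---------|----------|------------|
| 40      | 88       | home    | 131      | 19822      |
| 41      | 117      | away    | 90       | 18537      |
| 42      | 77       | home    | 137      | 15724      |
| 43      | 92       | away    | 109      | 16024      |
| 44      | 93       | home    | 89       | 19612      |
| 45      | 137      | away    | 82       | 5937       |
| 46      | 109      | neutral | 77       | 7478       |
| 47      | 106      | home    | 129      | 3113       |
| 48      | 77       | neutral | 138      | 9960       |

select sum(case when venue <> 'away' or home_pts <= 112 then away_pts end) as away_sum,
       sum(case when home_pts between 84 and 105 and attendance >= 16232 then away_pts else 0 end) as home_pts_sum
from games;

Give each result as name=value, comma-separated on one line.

[away_sum: venue <> 'away' or home_pts <= 112]
game_id=40: ✓ → 88
game_id=41: ✓ → 117
game_id=42: ✓ → 77
game_id=43: ✓ → 92
game_id=44: ✓ → 93
game_id=45: ✓ → 137
game_id=46: ✓ → 109
game_id=47: ✓ → 106
game_id=48: ✓ → 77
away_sum = 88 + 117 + 77 + 92 + 93 + 137 + 109 + 106 + 77 = 896
—
[home_pts_sum: home_pts between 84 and 105 and attendance >= 16232]
game_id=40: ✗
game_id=41: ✓ → 117
game_id=42: ✗
game_id=43: ✗
game_id=44: ✓ → 93
game_id=45: ✗
game_id=46: ✗
game_id=47: ✗
game_id=48: ✗
home_pts_sum = 117 + 93 = 210

away_sum=896, home_pts_sum=210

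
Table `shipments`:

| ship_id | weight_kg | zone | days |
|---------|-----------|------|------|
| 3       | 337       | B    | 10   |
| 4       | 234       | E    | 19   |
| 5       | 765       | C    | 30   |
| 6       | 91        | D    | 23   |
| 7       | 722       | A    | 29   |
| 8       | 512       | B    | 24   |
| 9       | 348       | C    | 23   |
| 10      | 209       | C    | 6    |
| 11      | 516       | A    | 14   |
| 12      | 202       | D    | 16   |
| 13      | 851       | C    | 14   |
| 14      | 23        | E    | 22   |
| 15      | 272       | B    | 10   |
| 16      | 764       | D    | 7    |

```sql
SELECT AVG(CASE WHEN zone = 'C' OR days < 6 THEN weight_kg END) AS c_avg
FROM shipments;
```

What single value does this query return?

543.25

ship_id=3: ✗
ship_id=4: ✗
ship_id=5: ✓ → 765
ship_id=6: ✗
ship_id=7: ✗
ship_id=8: ✗
ship_id=9: ✓ → 348
ship_id=10: ✓ → 209
ship_id=11: ✗
ship_id=12: ✗
ship_id=13: ✓ → 851
ship_id=14: ✗
ship_id=15: ✗
ship_id=16: ✗
c_avg = (765 + 348 + 209 + 851) / 4 = 543.25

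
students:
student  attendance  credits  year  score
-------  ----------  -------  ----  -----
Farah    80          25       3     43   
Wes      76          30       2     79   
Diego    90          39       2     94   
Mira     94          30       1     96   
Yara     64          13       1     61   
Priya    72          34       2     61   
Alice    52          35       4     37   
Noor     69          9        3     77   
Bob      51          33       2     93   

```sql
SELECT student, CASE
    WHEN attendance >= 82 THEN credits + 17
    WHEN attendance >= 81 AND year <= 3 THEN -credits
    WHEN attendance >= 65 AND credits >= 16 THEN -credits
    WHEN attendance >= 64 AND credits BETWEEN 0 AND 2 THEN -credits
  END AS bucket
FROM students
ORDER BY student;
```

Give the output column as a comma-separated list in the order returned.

student=Alice: (no match → NULL) → NULL
student=Bob: (no match → NULL) → NULL
student=Diego: attendance >= 82 → 56
student=Farah: attendance >= 65 AND credits >= 16 → -25
student=Mira: attendance >= 82 → 47
student=Noor: (no match → NULL) → NULL
student=Priya: attendance >= 65 AND credits >= 16 → -34
student=Wes: attendance >= 65 AND credits >= 16 → -30
student=Yara: (no match → NULL) → NULL

NULL, NULL, 56, -25, 47, NULL, -34, -30, NULL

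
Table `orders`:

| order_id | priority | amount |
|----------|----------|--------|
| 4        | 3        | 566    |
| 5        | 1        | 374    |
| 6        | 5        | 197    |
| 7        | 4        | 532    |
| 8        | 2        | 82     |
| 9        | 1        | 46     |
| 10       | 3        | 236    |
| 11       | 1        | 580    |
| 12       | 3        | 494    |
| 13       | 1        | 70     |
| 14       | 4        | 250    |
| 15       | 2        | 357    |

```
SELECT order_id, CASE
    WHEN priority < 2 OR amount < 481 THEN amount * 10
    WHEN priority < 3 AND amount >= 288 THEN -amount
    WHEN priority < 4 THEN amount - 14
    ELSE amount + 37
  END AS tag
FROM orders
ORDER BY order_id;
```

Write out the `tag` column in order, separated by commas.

552, 3740, 1970, 569, 820, 460, 2360, 5800, 480, 700, 2500, 3570

order_id=4: priority < 4 → 552
order_id=5: priority < 2 OR amount < 481 → 3740
order_id=6: priority < 2 OR amount < 481 → 1970
order_id=7: ELSE → 569
order_id=8: priority < 2 OR amount < 481 → 820
order_id=9: priority < 2 OR amount < 481 → 460
order_id=10: priority < 2 OR amount < 481 → 2360
order_id=11: priority < 2 OR amount < 481 → 5800
order_id=12: priority < 4 → 480
order_id=13: priority < 2 OR amount < 481 → 700
order_id=14: priority < 2 OR amount < 481 → 2500
order_id=15: priority < 2 OR amount < 481 → 3570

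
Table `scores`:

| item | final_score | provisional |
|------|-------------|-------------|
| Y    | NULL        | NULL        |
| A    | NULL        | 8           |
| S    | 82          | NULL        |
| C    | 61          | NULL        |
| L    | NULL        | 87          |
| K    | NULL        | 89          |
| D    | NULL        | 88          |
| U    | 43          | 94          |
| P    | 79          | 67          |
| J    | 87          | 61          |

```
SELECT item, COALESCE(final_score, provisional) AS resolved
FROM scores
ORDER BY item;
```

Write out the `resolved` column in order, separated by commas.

item=A: final_score=NULL, provisional=8 → 8
item=C: final_score=61 → 61
item=D: final_score=NULL, provisional=88 → 88
item=J: final_score=87 → 87
item=K: final_score=NULL, provisional=89 → 89
item=L: final_score=NULL, provisional=87 → 87
item=P: final_score=79 → 79
item=S: final_score=82 → 82
item=U: final_score=43 → 43
item=Y: final_score=NULL, provisional=NULL (all NULL) → NULL

8, 61, 88, 87, 89, 87, 79, 82, 43, NULL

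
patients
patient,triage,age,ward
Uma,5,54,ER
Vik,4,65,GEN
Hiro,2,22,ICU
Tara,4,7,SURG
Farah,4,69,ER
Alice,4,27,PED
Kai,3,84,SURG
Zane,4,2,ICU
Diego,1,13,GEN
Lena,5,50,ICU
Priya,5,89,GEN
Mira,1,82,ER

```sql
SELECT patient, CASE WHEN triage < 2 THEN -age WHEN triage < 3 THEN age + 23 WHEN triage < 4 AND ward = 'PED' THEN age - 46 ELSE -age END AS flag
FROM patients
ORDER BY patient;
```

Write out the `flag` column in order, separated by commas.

patient=Alice: ELSE → -27
patient=Diego: triage < 2 → -13
patient=Farah: ELSE → -69
patient=Hiro: triage < 3 → 45
patient=Kai: ELSE → -84
patient=Lena: ELSE → -50
patient=Mira: triage < 2 → -82
patient=Priya: ELSE → -89
patient=Tara: ELSE → -7
patient=Uma: ELSE → -54
patient=Vik: ELSE → -65
patient=Zane: ELSE → -2

-27, -13, -69, 45, -84, -50, -82, -89, -7, -54, -65, -2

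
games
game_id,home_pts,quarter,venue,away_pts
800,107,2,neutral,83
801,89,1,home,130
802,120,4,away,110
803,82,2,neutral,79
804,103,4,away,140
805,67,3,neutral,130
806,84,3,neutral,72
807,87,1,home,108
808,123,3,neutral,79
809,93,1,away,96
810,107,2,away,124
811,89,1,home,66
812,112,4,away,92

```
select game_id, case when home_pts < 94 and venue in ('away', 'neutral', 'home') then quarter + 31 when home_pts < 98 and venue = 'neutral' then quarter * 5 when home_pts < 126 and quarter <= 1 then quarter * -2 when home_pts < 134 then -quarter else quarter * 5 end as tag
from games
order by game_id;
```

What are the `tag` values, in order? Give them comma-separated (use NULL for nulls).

-2, 32, -4, 33, -4, 34, 34, 32, -3, 32, -2, 32, -4

game_id=800: home_pts < 134 → -2
game_id=801: home_pts < 94 and venue in ('away', 'neutral', 'home') → 32
game_id=802: home_pts < 134 → -4
game_id=803: home_pts < 94 and venue in ('away', 'neutral', 'home') → 33
game_id=804: home_pts < 134 → -4
game_id=805: home_pts < 94 and venue in ('away', 'neutral', 'home') → 34
game_id=806: home_pts < 94 and venue in ('away', 'neutral', 'home') → 34
game_id=807: home_pts < 94 and venue in ('away', 'neutral', 'home') → 32
game_id=808: home_pts < 134 → -3
game_id=809: home_pts < 94 and venue in ('away', 'neutral', 'home') → 32
game_id=810: home_pts < 134 → -2
game_id=811: home_pts < 94 and venue in ('away', 'neutral', 'home') → 32
game_id=812: home_pts < 134 → -4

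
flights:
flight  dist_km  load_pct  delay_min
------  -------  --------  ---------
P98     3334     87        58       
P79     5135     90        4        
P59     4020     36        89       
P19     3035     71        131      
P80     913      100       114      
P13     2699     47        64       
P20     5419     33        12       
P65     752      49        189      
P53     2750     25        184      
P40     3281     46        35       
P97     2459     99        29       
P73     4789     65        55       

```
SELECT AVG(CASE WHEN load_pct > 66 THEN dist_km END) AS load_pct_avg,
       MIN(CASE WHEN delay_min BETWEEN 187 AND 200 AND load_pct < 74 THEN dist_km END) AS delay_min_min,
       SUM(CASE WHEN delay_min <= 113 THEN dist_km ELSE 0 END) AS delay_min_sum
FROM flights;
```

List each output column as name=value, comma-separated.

load_pct_avg=2975.2, delay_min_min=752, delay_min_sum=31136

[load_pct_avg: load_pct > 66]
flight=P98: ✓ → 3334
flight=P79: ✓ → 5135
flight=P59: ✗
flight=P19: ✓ → 3035
flight=P80: ✓ → 913
flight=P13: ✗
flight=P20: ✗
flight=P65: ✗
flight=P53: ✗
flight=P40: ✗
flight=P97: ✓ → 2459
flight=P73: ✗
load_pct_avg = (3334 + 5135 + 3035 + 913 + 2459) / 5 = 2975.2
—
[delay_min_min: delay_min BETWEEN 187 AND 200 AND load_pct < 74]
flight=P98: ✗
flight=P79: ✗
flight=P59: ✗
flight=P19: ✗
flight=P80: ✗
flight=P13: ✗
flight=P20: ✗
flight=P65: ✓ → 752
flight=P53: ✗
flight=P40: ✗
flight=P97: ✗
flight=P73: ✗
delay_min_min = MIN(752) = 752
—
[delay_min_sum: delay_min <= 113]
flight=P98: ✓ → 3334
flight=P79: ✓ → 5135
flight=P59: ✓ → 4020
flight=P19: ✗
flight=P80: ✗
flight=P13: ✓ → 2699
flight=P20: ✓ → 5419
flight=P65: ✗
flight=P53: ✗
flight=P40: ✓ → 3281
flight=P97: ✓ → 2459
flight=P73: ✓ → 4789
delay_min_sum = 3334 + 5135 + 4020 + 2699 + 5419 + 3281 + 2459 + 4789 = 31136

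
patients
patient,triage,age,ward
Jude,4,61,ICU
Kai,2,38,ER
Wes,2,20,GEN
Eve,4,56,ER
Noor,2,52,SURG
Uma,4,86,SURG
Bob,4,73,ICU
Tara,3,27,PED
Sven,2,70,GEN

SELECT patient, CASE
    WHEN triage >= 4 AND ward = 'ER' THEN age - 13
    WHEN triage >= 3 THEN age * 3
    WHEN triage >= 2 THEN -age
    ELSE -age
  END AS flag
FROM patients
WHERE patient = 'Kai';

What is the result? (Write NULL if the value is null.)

patient = Kai: triage=2, age=38, ward=ER.
triage >= 4 AND ward = 'ER' → false
triage >= 3 → false
triage >= 2 → true → -38

-38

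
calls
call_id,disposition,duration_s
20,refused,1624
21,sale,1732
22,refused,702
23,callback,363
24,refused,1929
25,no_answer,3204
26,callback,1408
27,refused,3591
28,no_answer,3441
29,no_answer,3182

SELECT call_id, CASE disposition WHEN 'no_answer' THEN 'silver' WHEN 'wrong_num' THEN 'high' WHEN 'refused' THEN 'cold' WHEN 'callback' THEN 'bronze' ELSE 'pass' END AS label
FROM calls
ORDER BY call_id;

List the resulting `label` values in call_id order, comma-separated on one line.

call_id=20: disposition='refused' → cold
call_id=21: ELSE → pass
call_id=22: disposition='refused' → cold
call_id=23: disposition='callback' → bronze
call_id=24: disposition='refused' → cold
call_id=25: disposition='no_answer' → silver
call_id=26: disposition='callback' → bronze
call_id=27: disposition='refused' → cold
call_id=28: disposition='no_answer' → silver
call_id=29: disposition='no_answer' → silver

cold, pass, cold, bronze, cold, silver, bronze, cold, silver, silver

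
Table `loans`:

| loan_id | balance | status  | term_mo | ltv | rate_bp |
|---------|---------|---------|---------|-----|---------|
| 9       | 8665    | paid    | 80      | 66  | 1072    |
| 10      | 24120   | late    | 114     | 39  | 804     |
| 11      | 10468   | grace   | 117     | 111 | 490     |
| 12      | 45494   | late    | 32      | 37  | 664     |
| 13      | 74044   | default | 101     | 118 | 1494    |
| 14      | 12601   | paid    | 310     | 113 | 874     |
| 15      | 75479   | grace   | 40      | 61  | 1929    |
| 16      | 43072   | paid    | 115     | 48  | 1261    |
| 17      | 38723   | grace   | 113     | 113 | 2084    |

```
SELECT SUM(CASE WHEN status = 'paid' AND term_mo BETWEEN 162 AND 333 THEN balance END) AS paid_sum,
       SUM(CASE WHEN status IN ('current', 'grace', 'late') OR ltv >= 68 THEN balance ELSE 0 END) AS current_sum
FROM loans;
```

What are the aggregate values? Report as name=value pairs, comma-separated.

paid_sum=12601, current_sum=280929

[paid_sum: status = 'paid' AND term_mo BETWEEN 162 AND 333]
loan_id=9: ✗
loan_id=10: ✗
loan_id=11: ✗
loan_id=12: ✗
loan_id=13: ✗
loan_id=14: ✓ → 12601
loan_id=15: ✗
loan_id=16: ✗
loan_id=17: ✗
paid_sum = 12601
—
[current_sum: status IN ('current', 'grace', 'late') OR ltv >= 68]
loan_id=9: ✗
loan_id=10: ✓ → 24120
loan_id=11: ✓ → 10468
loan_id=12: ✓ → 45494
loan_id=13: ✓ → 74044
loan_id=14: ✓ → 12601
loan_id=15: ✓ → 75479
loan_id=16: ✗
loan_id=17: ✓ → 38723
current_sum = 24120 + 10468 + 45494 + 74044 + 12601 + 75479 + 38723 = 280929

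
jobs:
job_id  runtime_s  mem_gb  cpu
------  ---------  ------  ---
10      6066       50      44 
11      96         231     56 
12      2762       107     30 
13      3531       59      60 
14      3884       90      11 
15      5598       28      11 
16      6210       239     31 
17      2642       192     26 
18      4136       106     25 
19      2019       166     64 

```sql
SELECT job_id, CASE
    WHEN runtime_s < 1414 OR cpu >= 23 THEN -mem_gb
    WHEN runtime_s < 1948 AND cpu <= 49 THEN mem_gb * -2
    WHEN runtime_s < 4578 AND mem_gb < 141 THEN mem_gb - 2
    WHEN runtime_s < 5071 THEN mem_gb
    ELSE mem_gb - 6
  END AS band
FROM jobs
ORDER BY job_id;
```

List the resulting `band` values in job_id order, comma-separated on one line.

job_id=10: runtime_s < 1414 OR cpu >= 23 → -50
job_id=11: runtime_s < 1414 OR cpu >= 23 → -231
job_id=12: runtime_s < 1414 OR cpu >= 23 → -107
job_id=13: runtime_s < 1414 OR cpu >= 23 → -59
job_id=14: runtime_s < 4578 AND mem_gb < 141 → 88
job_id=15: ELSE → 22
job_id=16: runtime_s < 1414 OR cpu >= 23 → -239
job_id=17: runtime_s < 1414 OR cpu >= 23 → -192
job_id=18: runtime_s < 1414 OR cpu >= 23 → -106
job_id=19: runtime_s < 1414 OR cpu >= 23 → -166

-50, -231, -107, -59, 88, 22, -239, -192, -106, -166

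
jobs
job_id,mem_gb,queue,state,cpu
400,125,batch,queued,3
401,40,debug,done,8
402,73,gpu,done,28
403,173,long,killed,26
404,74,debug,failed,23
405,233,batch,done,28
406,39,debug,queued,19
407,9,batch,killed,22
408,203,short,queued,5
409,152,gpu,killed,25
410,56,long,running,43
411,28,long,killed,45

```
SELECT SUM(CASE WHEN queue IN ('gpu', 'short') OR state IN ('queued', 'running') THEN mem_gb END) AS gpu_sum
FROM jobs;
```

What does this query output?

648

job_id=400: ✓ → 125
job_id=401: ✗
job_id=402: ✓ → 73
job_id=403: ✗
job_id=404: ✗
job_id=405: ✗
job_id=406: ✓ → 39
job_id=407: ✗
job_id=408: ✓ → 203
job_id=409: ✓ → 152
job_id=410: ✓ → 56
job_id=411: ✗
gpu_sum = 125 + 73 + 39 + 203 + 152 + 56 = 648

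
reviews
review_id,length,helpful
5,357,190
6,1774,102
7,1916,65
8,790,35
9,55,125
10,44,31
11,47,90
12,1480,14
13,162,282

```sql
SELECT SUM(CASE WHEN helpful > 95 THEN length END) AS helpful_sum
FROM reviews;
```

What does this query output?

review_id=5: ✓ → 357
review_id=6: ✓ → 1774
review_id=7: ✗
review_id=8: ✗
review_id=9: ✓ → 55
review_id=10: ✗
review_id=11: ✗
review_id=12: ✗
review_id=13: ✓ → 162
helpful_sum = 357 + 1774 + 55 + 162 = 2348

2348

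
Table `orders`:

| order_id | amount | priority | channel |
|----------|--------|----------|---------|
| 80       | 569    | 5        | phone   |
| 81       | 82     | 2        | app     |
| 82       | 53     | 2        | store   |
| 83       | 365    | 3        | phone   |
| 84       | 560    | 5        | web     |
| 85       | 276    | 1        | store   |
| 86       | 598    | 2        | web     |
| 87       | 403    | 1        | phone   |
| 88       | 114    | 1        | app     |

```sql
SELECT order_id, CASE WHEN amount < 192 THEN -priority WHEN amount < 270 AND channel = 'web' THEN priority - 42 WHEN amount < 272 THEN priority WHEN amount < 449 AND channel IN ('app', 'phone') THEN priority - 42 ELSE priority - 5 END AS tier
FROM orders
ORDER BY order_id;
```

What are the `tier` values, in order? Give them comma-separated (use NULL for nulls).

order_id=80: ELSE → 0
order_id=81: amount < 192 → -2
order_id=82: amount < 192 → -2
order_id=83: amount < 449 AND channel IN ('app', 'phone') → -39
order_id=84: ELSE → 0
order_id=85: ELSE → -4
order_id=86: ELSE → -3
order_id=87: amount < 449 AND channel IN ('app', 'phone') → -41
order_id=88: amount < 192 → -1

0, -2, -2, -39, 0, -4, -3, -41, -1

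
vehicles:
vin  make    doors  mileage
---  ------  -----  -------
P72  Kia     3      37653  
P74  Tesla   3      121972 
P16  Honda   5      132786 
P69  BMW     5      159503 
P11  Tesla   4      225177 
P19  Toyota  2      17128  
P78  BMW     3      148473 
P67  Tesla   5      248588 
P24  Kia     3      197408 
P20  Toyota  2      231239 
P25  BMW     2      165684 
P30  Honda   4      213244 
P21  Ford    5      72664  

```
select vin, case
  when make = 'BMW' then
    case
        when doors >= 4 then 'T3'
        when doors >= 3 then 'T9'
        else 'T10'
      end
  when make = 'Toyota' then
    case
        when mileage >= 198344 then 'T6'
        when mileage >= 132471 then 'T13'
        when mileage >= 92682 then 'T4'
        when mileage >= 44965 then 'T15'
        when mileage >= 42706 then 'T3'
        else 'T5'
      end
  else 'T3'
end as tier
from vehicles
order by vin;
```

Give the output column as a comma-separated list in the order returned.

T3, T3, T5, T6, T3, T3, T10, T3, T3, T3, T3, T3, T9

vin=P11: make='Tesla' → outer ELSE → T3
vin=P16: make='Honda' → outer ELSE → T3
vin=P19: make='Toyota' → inner[ELSE] → T5
vin=P20: make='Toyota' → inner[mileage >= 198344] → T6
vin=P21: make='Ford' → outer ELSE → T3
vin=P24: make='Kia' → outer ELSE → T3
vin=P25: make='BMW' → inner[ELSE] → T10
vin=P30: make='Honda' → outer ELSE → T3
vin=P67: make='Tesla' → outer ELSE → T3
vin=P69: make='BMW' → inner[doors >= 4] → T3
vin=P72: make='Kia' → outer ELSE → T3
vin=P74: make='Tesla' → outer ELSE → T3
vin=P78: make='BMW' → inner[doors >= 3] → T9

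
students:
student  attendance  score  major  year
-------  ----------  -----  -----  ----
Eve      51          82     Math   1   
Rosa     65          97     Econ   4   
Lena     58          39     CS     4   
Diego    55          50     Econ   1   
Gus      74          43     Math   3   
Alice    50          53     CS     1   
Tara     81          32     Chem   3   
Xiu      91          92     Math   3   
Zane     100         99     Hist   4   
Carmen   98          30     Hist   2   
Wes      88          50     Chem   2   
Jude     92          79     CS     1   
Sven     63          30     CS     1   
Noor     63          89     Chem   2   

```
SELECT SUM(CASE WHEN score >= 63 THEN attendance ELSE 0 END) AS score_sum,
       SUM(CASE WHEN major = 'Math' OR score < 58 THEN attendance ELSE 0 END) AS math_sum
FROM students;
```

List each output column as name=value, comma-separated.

score_sum=462, math_sum=709

[score_sum: score >= 63]
student=Eve: ✓ → 51
student=Rosa: ✓ → 65
student=Lena: ✗
student=Diego: ✗
student=Gus: ✗
student=Alice: ✗
student=Tara: ✗
student=Xiu: ✓ → 91
student=Zane: ✓ → 100
student=Carmen: ✗
student=Wes: ✗
student=Jude: ✓ → 92
student=Sven: ✗
student=Noor: ✓ → 63
score_sum = 51 + 65 + 91 + 100 + 92 + 63 = 462
—
[math_sum: major = 'Math' OR score < 58]
student=Eve: ✓ → 51
student=Rosa: ✗
student=Lena: ✓ → 58
student=Diego: ✓ → 55
student=Gus: ✓ → 74
student=Alice: ✓ → 50
student=Tara: ✓ → 81
student=Xiu: ✓ → 91
student=Zane: ✗
student=Carmen: ✓ → 98
student=Wes: ✓ → 88
student=Jude: ✗
student=Sven: ✓ → 63
student=Noor: ✗
math_sum = 51 + 58 + 55 + 74 + 50 + 81 + 91 + 98 + 88 + 63 = 709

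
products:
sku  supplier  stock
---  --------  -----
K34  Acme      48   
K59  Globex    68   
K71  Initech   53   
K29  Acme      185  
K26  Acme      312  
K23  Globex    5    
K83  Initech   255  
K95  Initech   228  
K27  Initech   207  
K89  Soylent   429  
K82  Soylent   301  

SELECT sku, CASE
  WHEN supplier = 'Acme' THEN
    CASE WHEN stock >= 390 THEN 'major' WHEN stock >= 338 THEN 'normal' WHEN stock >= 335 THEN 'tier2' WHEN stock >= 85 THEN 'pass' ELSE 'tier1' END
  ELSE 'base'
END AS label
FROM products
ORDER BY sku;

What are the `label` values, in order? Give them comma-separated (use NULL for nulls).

sku=K23: supplier='Globex' → outer ELSE → base
sku=K26: supplier='Acme' → inner[stock >= 85] → pass
sku=K27: supplier='Initech' → outer ELSE → base
sku=K29: supplier='Acme' → inner[stock >= 85] → pass
sku=K34: supplier='Acme' → inner[ELSE] → tier1
sku=K59: supplier='Globex' → outer ELSE → base
sku=K71: supplier='Initech' → outer ELSE → base
sku=K82: supplier='Soylent' → outer ELSE → base
sku=K83: supplier='Initech' → outer ELSE → base
sku=K89: supplier='Soylent' → outer ELSE → base
sku=K95: supplier='Initech' → outer ELSE → base

base, pass, base, pass, tier1, base, base, base, base, base, base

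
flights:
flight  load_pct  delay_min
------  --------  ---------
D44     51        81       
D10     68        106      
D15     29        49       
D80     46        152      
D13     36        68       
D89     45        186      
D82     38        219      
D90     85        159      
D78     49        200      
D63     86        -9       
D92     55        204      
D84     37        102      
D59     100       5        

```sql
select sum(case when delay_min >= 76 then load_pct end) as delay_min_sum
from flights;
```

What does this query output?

474

flight=D44: ✓ → 51
flight=D10: ✓ → 68
flight=D15: ✗
flight=D80: ✓ → 46
flight=D13: ✗
flight=D89: ✓ → 45
flight=D82: ✓ → 38
flight=D90: ✓ → 85
flight=D78: ✓ → 49
flight=D63: ✗
flight=D92: ✓ → 55
flight=D84: ✓ → 37
flight=D59: ✗
delay_min_sum = 51 + 68 + 46 + 45 + 38 + 85 + 49 + 55 + 37 = 474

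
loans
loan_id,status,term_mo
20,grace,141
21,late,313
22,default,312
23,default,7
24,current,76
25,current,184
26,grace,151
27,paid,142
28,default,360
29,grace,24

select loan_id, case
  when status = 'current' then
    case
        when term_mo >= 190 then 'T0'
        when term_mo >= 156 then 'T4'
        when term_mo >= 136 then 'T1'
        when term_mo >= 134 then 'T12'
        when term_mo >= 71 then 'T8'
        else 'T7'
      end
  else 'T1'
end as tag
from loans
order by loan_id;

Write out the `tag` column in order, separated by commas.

loan_id=20: status='grace' → outer ELSE → T1
loan_id=21: status='late' → outer ELSE → T1
loan_id=22: status='default' → outer ELSE → T1
loan_id=23: status='default' → outer ELSE → T1
loan_id=24: status='current' → inner[term_mo >= 71] → T8
loan_id=25: status='current' → inner[term_mo >= 156] → T4
loan_id=26: status='grace' → outer ELSE → T1
loan_id=27: status='paid' → outer ELSE → T1
loan_id=28: status='default' → outer ELSE → T1
loan_id=29: status='grace' → outer ELSE → T1

T1, T1, T1, T1, T8, T4, T1, T1, T1, T1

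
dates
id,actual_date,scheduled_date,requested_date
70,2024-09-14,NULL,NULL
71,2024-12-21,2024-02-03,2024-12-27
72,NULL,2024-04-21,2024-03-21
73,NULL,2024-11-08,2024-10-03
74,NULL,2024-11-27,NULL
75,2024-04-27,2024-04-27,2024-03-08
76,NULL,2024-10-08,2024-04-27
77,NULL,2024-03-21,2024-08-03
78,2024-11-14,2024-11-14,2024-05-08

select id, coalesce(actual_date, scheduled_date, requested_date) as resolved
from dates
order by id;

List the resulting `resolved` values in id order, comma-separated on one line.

id=70: actual_date=2024-09-14 → 2024-09-14
id=71: actual_date=2024-12-21 → 2024-12-21
id=72: actual_date=NULL, scheduled_date=2024-04-21 → 2024-04-21
id=73: actual_date=NULL, scheduled_date=2024-11-08 → 2024-11-08
id=74: actual_date=NULL, scheduled_date=2024-11-27 → 2024-11-27
id=75: actual_date=2024-04-27 → 2024-04-27
id=76: actual_date=NULL, scheduled_date=2024-10-08 → 2024-10-08
id=77: actual_date=NULL, scheduled_date=2024-03-21 → 2024-03-21
id=78: actual_date=2024-11-14 → 2024-11-14

2024-09-14, 2024-12-21, 2024-04-21, 2024-11-08, 2024-11-27, 2024-04-27, 2024-10-08, 2024-03-21, 2024-11-14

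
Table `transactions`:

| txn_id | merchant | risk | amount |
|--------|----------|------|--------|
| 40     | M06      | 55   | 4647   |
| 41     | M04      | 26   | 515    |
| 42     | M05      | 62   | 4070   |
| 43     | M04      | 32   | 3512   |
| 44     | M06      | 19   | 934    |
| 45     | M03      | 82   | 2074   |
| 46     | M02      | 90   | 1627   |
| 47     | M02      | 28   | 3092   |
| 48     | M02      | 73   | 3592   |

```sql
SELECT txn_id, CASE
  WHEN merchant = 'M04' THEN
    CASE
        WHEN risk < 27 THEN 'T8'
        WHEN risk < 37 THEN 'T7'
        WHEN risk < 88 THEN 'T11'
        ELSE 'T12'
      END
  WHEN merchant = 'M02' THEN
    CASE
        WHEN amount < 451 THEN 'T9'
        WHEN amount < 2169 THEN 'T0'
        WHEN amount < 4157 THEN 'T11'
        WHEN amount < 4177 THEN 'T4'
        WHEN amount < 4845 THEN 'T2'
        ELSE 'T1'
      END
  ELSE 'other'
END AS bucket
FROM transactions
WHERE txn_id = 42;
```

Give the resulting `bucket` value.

txn_id = 42: merchant=M05, risk=62, amount=4070.
merchant='M05' → outer ELSE → other

other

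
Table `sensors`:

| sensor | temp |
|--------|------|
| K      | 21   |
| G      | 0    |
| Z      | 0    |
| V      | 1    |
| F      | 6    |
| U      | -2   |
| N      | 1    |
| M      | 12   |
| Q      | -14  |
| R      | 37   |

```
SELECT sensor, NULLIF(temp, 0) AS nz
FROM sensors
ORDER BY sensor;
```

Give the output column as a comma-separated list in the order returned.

6, NULL, 21, 12, 1, -14, 37, -2, 1, NULL

sensor=F: temp=6 vs 0: differ → 6
sensor=G: temp=0 vs 0: equal → NULL
sensor=K: temp=21 vs 0: differ → 21
sensor=M: temp=12 vs 0: differ → 12
sensor=N: temp=1 vs 0: differ → 1
sensor=Q: temp=-14 vs 0: differ → -14
sensor=R: temp=37 vs 0: differ → 37
sensor=U: temp=-2 vs 0: differ → -2
sensor=V: temp=1 vs 0: differ → 1
sensor=Z: temp=0 vs 0: equal → NULL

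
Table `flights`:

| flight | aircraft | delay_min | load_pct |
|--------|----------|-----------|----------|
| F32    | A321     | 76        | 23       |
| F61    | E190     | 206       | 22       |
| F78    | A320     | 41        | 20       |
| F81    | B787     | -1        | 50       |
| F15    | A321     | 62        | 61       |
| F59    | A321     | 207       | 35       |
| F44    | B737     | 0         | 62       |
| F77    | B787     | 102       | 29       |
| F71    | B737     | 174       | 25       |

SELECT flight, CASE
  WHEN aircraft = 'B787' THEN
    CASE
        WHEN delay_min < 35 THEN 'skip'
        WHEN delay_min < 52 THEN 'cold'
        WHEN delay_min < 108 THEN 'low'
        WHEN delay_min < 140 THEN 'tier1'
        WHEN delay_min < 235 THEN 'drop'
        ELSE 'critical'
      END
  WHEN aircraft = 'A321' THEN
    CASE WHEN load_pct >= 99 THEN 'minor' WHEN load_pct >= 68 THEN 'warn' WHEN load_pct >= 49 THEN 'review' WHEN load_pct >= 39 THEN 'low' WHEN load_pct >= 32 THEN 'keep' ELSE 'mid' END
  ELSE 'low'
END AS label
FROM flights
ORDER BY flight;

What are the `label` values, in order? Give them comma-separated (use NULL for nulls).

flight=F15: aircraft='A321' → inner[load_pct >= 49] → review
flight=F32: aircraft='A321' → inner[ELSE] → mid
flight=F44: aircraft='B737' → outer ELSE → low
flight=F59: aircraft='A321' → inner[load_pct >= 32] → keep
flight=F61: aircraft='E190' → outer ELSE → low
flight=F71: aircraft='B737' → outer ELSE → low
flight=F77: aircraft='B787' → inner[delay_min < 108] → low
flight=F78: aircraft='A320' → outer ELSE → low
flight=F81: aircraft='B787' → inner[delay_min < 35] → skip

review, mid, low, keep, low, low, low, low, skip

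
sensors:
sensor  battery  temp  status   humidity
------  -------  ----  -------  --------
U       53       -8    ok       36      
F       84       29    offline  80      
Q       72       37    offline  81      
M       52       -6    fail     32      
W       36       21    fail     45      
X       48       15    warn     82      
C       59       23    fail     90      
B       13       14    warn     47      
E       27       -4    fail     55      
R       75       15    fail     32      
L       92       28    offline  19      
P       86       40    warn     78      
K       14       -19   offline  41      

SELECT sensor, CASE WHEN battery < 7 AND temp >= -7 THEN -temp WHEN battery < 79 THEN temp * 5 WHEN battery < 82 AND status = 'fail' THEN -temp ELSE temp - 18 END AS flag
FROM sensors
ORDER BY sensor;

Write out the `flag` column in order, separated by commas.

sensor=B: battery < 79 → 70
sensor=C: battery < 79 → 115
sensor=E: battery < 79 → -20
sensor=F: ELSE → 11
sensor=K: battery < 79 → -95
sensor=L: ELSE → 10
sensor=M: battery < 79 → -30
sensor=P: ELSE → 22
sensor=Q: battery < 79 → 185
sensor=R: battery < 79 → 75
sensor=U: battery < 79 → -40
sensor=W: battery < 79 → 105
sensor=X: battery < 79 → 75

70, 115, -20, 11, -95, 10, -30, 22, 185, 75, -40, 105, 75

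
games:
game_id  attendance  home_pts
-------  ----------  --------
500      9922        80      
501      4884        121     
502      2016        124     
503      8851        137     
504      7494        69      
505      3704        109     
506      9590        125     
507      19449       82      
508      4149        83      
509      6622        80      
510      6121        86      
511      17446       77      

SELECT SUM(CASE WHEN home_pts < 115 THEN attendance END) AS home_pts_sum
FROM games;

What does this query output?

74907

game_id=500: ✓ → 9922
game_id=501: ✗
game_id=502: ✗
game_id=503: ✗
game_id=504: ✓ → 7494
game_id=505: ✓ → 3704
game_id=506: ✗
game_id=507: ✓ → 19449
game_id=508: ✓ → 4149
game_id=509: ✓ → 6622
game_id=510: ✓ → 6121
game_id=511: ✓ → 17446
home_pts_sum = 9922 + 7494 + 3704 + 19449 + 4149 + 6622 + 6121 + 17446 = 74907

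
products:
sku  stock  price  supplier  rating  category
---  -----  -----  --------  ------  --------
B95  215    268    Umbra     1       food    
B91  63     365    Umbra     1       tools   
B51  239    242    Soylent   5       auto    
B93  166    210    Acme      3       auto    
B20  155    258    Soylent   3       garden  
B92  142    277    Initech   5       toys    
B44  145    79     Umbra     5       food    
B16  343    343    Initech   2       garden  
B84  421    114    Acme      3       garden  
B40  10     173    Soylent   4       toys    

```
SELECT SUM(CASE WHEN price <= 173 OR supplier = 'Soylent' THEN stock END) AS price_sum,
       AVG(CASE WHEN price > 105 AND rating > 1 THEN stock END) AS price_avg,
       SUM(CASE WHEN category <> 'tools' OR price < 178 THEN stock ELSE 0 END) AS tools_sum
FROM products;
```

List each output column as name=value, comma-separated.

[price_sum: price <= 173 OR supplier = 'Soylent']
sku=B95: ✗
sku=B91: ✗
sku=B51: ✓ → 239
sku=B93: ✗
sku=B20: ✓ → 155
sku=B92: ✗
sku=B44: ✓ → 145
sku=B16: ✗
sku=B84: ✓ → 421
sku=B40: ✓ → 10
price_sum = 239 + 155 + 145 + 421 + 10 = 970
—
[price_avg: price > 105 AND rating > 1]
sku=B95: ✗
sku=B91: ✗
sku=B51: ✓ → 239
sku=B93: ✓ → 166
sku=B20: ✓ → 155
sku=B92: ✓ → 142
sku=B44: ✗
sku=B16: ✓ → 343
sku=B84: ✓ → 421
sku=B40: ✓ → 10
price_avg = (239 + 166 + 155 + 142 + 343 + 421 + 10) / 7 = 210.8571428571
—
[tools_sum: category <> 'tools' OR price < 178]
sku=B95: ✓ → 215
sku=B91: ✗
sku=B51: ✓ → 239
sku=B93: ✓ → 166
sku=B20: ✓ → 155
sku=B92: ✓ → 142
sku=B44: ✓ → 145
sku=B16: ✓ → 343
sku=B84: ✓ → 421
sku=B40: ✓ → 10
tools_sum = 215 + 239 + 166 + 155 + 142 + 145 + 343 + 421 + 10 = 1836

price_sum=970, price_avg=210.8571428571, tools_sum=1836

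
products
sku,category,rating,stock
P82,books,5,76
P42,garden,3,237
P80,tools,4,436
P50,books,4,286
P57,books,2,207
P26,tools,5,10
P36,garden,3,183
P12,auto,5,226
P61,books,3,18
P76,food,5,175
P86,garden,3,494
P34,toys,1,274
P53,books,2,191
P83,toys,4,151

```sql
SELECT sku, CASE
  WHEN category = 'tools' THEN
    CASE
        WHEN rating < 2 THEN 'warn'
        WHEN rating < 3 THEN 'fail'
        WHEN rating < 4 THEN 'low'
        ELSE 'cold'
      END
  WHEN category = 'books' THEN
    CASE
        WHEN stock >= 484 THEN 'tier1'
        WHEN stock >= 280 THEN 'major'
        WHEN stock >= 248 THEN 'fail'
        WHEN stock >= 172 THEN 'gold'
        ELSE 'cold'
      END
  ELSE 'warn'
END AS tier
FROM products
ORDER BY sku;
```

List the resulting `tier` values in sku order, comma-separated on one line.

warn, cold, warn, warn, warn, major, gold, gold, cold, warn, cold, cold, warn, warn

sku=P12: category='auto' → outer ELSE → warn
sku=P26: category='tools' → inner[ELSE] → cold
sku=P34: category='toys' → outer ELSE → warn
sku=P36: category='garden' → outer ELSE → warn
sku=P42: category='garden' → outer ELSE → warn
sku=P50: category='books' → inner[stock >= 280] → major
sku=P53: category='books' → inner[stock >= 172] → gold
sku=P57: category='books' → inner[stock >= 172] → gold
sku=P61: category='books' → inner[ELSE] → cold
sku=P76: category='food' → outer ELSE → warn
sku=P80: category='tools' → inner[ELSE] → cold
sku=P82: category='books' → inner[ELSE] → cold
sku=P83: category='toys' → outer ELSE → warn
sku=P86: category='garden' → outer ELSE → warn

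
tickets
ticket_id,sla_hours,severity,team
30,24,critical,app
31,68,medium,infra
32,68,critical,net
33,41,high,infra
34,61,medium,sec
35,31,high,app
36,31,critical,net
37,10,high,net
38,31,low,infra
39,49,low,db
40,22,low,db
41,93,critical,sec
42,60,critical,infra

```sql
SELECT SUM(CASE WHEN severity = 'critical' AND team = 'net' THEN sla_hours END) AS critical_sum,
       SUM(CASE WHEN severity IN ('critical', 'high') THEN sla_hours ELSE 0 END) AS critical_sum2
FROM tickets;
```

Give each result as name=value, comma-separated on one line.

critical_sum=99, critical_sum2=358

[critical_sum: severity = 'critical' AND team = 'net']
ticket_id=30: ✗
ticket_id=31: ✗
ticket_id=32: ✓ → 68
ticket_id=33: ✗
ticket_id=34: ✗
ticket_id=35: ✗
ticket_id=36: ✓ → 31
ticket_id=37: ✗
ticket_id=38: ✗
ticket_id=39: ✗
ticket_id=40: ✗
ticket_id=41: ✗
ticket_id=42: ✗
critical_sum = 68 + 31 = 99
—
[critical_sum2: severity IN ('critical', 'high')]
ticket_id=30: ✓ → 24
ticket_id=31: ✗
ticket_id=32: ✓ → 68
ticket_id=33: ✓ → 41
ticket_id=34: ✗
ticket_id=35: ✓ → 31
ticket_id=36: ✓ → 31
ticket_id=37: ✓ → 10
ticket_id=38: ✗
ticket_id=39: ✗
ticket_id=40: ✗
ticket_id=41: ✓ → 93
ticket_id=42: ✓ → 60
critical_sum2 = 24 + 68 + 41 + 31 + 31 + 10 + 93 + 60 = 358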